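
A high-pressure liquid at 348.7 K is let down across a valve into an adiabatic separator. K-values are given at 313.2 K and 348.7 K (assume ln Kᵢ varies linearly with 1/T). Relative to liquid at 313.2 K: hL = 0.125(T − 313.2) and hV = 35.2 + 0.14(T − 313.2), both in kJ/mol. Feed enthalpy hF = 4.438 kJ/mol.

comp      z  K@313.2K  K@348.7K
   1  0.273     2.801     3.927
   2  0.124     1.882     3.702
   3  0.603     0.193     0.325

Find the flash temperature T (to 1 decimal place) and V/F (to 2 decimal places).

T = 315.8 K, V/F = 0.12

Adiabatic flash: solve Rachford–Rice at each trial T, then check hF = ψ·hV(T) + (1−ψ)·hL(T).
  T = 313.2 K: K = (2.801, 1.882, 0.193), RR gives ψ = 0.090, H_out = 3.159 kJ/mol
  T = 348.7 K: K = (3.927, 3.702, 0.325), RR gives ψ = 0.377, H_out = 17.906 kJ/mol
  T = 330.9 K: K = (3.345, 2.685, 0.254), RR gives ψ = 0.248, H_out = 11.009 kJ/mol
  T = 322.0 K: K = (3.067, 2.257, 0.222), RR gives ψ = 0.174, H_out = 7.256 kJ/mol
  T = 317.6 K: K = (2.933, 2.063, 0.207), RR gives ψ = 0.134, H_out = 5.265 kJ/mol
  T = 315.4 K: K = (2.867, 1.971, 0.200), RR gives ψ = 0.112, H_out = 4.228 kJ/mol
Linear interpolation between T = 315.4 (H_out = 4.228) and T = 317.6 (H_out = 5.265) on hF = 4.438 gives T ≈ 315.8 K, at which ψ = 0.12.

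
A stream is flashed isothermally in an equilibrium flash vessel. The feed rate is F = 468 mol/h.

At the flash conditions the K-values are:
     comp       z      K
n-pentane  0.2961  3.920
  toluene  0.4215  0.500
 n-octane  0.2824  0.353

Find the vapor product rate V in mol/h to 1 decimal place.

Material balance + equilibrium reduce to Σ zᵢ(Kᵢ−1)/(1+ψ(Kᵢ−1)) = 0.
g(0) = ΣzᵢKᵢ − 1 = 0.4711 and g(1) = 1 − Σzᵢ/Kᵢ = -0.7185, so a root lies in (0, 1).
Newton iteration, ψ⁰ = 0.51:
  ψ = 0.5100: g = -0.20823, g' = -0.8606 → ψ = 0.2680
  ψ = 0.2680: g = 0.02059, g' = -1.1080 → ψ = 0.2866
  ψ = 0.2866: g = 0.00036, g' = -1.0699 → ψ = 0.2870
Converged at ψ = 0.2870.
Then V = ψ·F = 0.2870·468 = 134.3 mol/h and L = F − V = 333.7 mol/h.

V = 134.3 mol/h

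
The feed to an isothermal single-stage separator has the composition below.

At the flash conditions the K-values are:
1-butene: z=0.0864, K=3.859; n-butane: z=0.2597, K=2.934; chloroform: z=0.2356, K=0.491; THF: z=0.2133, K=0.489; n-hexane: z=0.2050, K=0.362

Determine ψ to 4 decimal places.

Rachford–Rice: g(ψ) = Σ zᵢ(Kᵢ−1)/(1+ψ(Kᵢ−1)) = 0.
Check two-phase: ΣzᵢKᵢ = 1.3896 > 1 and Σzᵢ/Kᵢ = 1.5932 > 1, so g(0) = 0.3896 > 0 and g(1) = -0.5932 < 0.
Newton–Raphson from ψ = 0.43:
  ψ = 0.4300: g = -0.08843, g' = -0.7816 → ψ = 0.3169
  ψ = 0.3169: g = 0.00406, g' = -0.8650 → ψ = 0.3216
Converged at ψ = 0.3216.

ψ = 0.3216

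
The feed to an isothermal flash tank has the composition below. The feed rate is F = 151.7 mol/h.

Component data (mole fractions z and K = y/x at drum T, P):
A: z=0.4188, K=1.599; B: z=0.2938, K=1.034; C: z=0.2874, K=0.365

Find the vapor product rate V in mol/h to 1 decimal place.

Material balance + equilibrium reduce to Σ zᵢ(Kᵢ−1)/(1+V/F(Kᵢ−1)) = 0.
g(0) = ΣzᵢKᵢ − 1 = 0.0784 and g(1) = 1 − Σzᵢ/Kᵢ = -0.3335, so a root lies in (0, 1).
Iterate (Newton) starting at V/F = 0.42:
  V/F = 0.4200: g = -0.03859, g' = -0.3118 → V/F = 0.2962
  V/F = 0.2962: g = -0.00183, g' = -0.2845 → V/F = 0.2898
Converged at V/F = 0.2898.
Then V = V/F·F = 0.2898·151.7 = 44.0 mol/h and L = F − V = 107.7 mol/h.

V = 44.0 mol/h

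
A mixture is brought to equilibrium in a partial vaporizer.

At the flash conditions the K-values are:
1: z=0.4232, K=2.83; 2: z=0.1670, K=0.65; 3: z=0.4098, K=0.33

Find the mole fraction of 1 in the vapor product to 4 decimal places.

Rachford–Rice: g(V/F) = Σ zᵢ(Kᵢ−1)/(1+V/F(Kᵢ−1)) = 0.
Check two-phase: ΣzᵢKᵢ = 1.4414 > 1 and Σzᵢ/Kᵢ = 1.6483 > 1, so g(0) = 0.4414 > 0 and g(1) = -0.6483 < 0.
Iterate (Newton) starting at V/F = 0.68:
  V/F = 0.6800: g = -0.23599, g' = -0.9373 → V/F = 0.4282
  V/F = 0.4282: g = -0.01959, g' = -0.8356 → V/F = 0.4048
  V/F = 0.4048: g = 0.00007, g' = -0.8418 → V/F = 0.4049
Converged at V/F = 0.4049.
Compositions from xᵢ = zᵢ/(1+V/F(Kᵢ−1)), yᵢ = Kᵢxᵢ:
  1: x = 0.2431, y = 0.6880
  2: x = 0.1946, y = 0.1265
  3: x = 0.5623, y = 0.1856

y_1 = 0.6880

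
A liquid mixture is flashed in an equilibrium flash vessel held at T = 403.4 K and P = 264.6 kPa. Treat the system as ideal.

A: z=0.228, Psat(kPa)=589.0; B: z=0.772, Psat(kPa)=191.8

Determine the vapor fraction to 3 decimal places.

Raoult's law: Kᵢ = Pᵢˢᵃᵗ/P = Pᵢˢᵃᵗ/264.6.
  K_A = 589.0/264.6 = 2.22600, K_B = 191.8/264.6 = 0.72487
Rachford–Rice: g(ψ) = Σ zᵢ(Kᵢ−1)/(1+ψ(Kᵢ−1)) = 0.
Check two-phase: ΣzᵢKᵢ = 1.067 > 1 and Σzᵢ/Kᵢ = 1.167 > 1, so g(0) = 0.067 > 0 and g(1) = -0.167 < 0.
Iterate (Newton) starting at ψ = 0.66:
  ψ = 0.660: g = -0.1050, g' = -0.192 → ψ = 0.113
  ψ = 0.113: g = 0.0263, g' = -0.327 → ψ = 0.193
  ψ = 0.193: g = 0.0016, g' = -0.289 → ψ = 0.199
Converged at ψ = 0.199.

ψ = 0.199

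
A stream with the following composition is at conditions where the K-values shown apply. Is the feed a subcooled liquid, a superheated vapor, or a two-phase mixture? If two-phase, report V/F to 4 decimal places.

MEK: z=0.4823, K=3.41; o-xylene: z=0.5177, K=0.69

ΣzᵢKᵢ = 2.0019; Σzᵢ/Kᵢ = 0.8917.
Since Σzᵢ/Kᵢ < 1 the mixture is above its dew point — single vapor phase.

superheated vapor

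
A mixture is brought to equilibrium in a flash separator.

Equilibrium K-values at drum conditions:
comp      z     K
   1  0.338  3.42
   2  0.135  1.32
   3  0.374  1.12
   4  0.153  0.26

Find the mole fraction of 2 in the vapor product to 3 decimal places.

Rachford–Rice: g(V/F) = Σ zᵢ(Kᵢ−1)/(1+V/F(Kᵢ−1)) = 0.
g(0) = ΣzᵢKᵢ − 1 = 0.793 and g(1) = 1 − Σzᵢ/Kᵢ = -0.123, so a root lies in (0, 1).
Newton–Raphson from V/F = 0.5:
  V/F = 0.500: g = 0.2700, g' = -0.631 → V/F = 0.928
  V/F = 0.928: g = -0.0352, g' = -1.053 → V/F = 0.894
  V/F = 0.894: g = -0.0019, g' = -0.942 → V/F = 0.892
Converged at V/F = 0.892.
Compositions from xᵢ = zᵢ/(1+V/F(Kᵢ−1)), yᵢ = Kᵢxᵢ:
  1: x = 0.107, y = 0.366
  2: x = 0.105, y = 0.139
  3: x = 0.338, y = 0.378
  4: x = 0.450, y = 0.117

y_2 = 0.139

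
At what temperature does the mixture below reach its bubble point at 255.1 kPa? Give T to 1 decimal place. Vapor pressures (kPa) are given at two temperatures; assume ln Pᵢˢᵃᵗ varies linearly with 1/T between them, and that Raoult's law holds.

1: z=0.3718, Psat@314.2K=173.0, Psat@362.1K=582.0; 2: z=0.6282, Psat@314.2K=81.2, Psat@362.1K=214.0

T = 347.0 K

Bubble-point temperature: ΣzᵢPᵢˢᵃᵗ(T) = P. Interpolate ln Pᵢˢᵃᵗ = aᵢ + bᵢ/T.
  T = 314.2 K: ΣzᵢPᵢˢᵃᵗ = 115.33 kPa
  T = 362.1 K: ΣzᵢPᵢˢᵃᵗ = 350.82 kPa
  T = 338.1 K: ΣzᵢPᵢˢᵃᵗ = 208.61 kPa
  T = 350.1 K: ΣzᵢPᵢˢᵃᵗ = 272.85 kPa
  T = 344.1 K: ΣzᵢPᵢˢᵃᵗ = 239.11 kPa
  T = 347.1 K: ΣzᵢPᵢˢᵃᵗ = 255.56 kPa
  T = 345.6 K: ΣzᵢPᵢˢᵃᵗ = 247.23 kPa
Interpolating between 345.6 K and 347.1 K gives T ≈ 347.0 K.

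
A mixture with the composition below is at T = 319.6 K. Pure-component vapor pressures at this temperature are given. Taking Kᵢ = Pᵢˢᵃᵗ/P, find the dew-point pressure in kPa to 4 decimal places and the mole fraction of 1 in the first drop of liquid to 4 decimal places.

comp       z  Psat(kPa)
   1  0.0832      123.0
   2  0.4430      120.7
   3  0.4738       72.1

At the dew point ψ → 1, so Σzᵢ/Kᵢ = 1 with Kᵢ = Pᵢˢᵃᵗ/P ⇒ 1/P = Σzᵢ/Pᵢˢᵃᵗ.
1/P = 0.0832/123.0 + 0.4430/120.7 + 0.4738/72.1 = 0.0109181 ⇒ P = 91.5910 kPa
xᵢ = zᵢP/Pᵢˢᵃᵗ ⇒ x_1 = 0.0832·91.5910/123.0 = 0.0620

Pdew = 91.5910 kPa, x_1 = 0.0620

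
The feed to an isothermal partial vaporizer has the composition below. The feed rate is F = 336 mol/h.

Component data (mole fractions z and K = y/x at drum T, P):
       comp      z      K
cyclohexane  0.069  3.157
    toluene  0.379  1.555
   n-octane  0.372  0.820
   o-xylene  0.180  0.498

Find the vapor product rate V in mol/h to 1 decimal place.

V = 227.8 mol/h

Material balance + equilibrium reduce to Σ zᵢ(Kᵢ−1)/(1+ψ(Kᵢ−1)) = 0.
Feasibility: ΣzᵢKᵢ = 1.202, Σzᵢ/Kᵢ = 1.081 — both > 1, two phases present.
Newton–Raphson from ψ = 0.42:
  ψ = 0.420: g = 0.0617, g' = -0.252 → ψ = 0.665
  ψ = 0.665: g = 0.0031, g' = -0.234 → ψ = 0.678
Converged at ψ = 0.678.
Then V = ψ·F = 0.6781·336 = 227.8 mol/h and L = F − V = 108.2 mol/h.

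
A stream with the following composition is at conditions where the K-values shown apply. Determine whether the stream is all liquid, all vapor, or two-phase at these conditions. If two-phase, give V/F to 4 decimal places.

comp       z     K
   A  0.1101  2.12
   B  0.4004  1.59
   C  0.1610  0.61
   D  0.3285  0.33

ΣzᵢKᵢ = 1.0767; Σzᵢ/Kᵢ = 1.5631.
Both exceed 1, so a two-phase solution exists.
Material balance + equilibrium reduce to Σ zᵢ(Kᵢ−1)/(1+ψ(Kᵢ−1)) = 0.
Newton–Raphson from ψ = 0.5:
  ψ = 0.5000: g = -0.14750, g' = -0.5111 → ψ = 0.2114
  ψ = 0.2114: g = -0.01510, g' = -0.4297 → ψ = 0.1763
  ψ = 0.1763: g = -0.00003, g' = -0.4285 → ψ = 0.1762
Converged at ψ = 0.1762.

two-phase, V/F = 0.1762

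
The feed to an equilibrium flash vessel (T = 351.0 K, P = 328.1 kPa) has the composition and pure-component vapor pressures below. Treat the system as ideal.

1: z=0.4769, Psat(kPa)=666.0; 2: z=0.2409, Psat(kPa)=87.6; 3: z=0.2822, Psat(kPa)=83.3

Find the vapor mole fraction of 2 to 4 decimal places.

Raoult's law: Kᵢ = Pᵢˢᵃᵗ/P = Pᵢˢᵃᵗ/328.1.
  K_1 = 666.0/328.1 = 2.029869, K_2 = 87.6/328.1 = 0.266992, K_3 = 83.3/328.1 = 0.253886
Rachford–Rice: g(ψ) = Σ zᵢ(Kᵢ−1)/(1+ψ(Kᵢ−1)) = 0.
Feasibility: ΣzᵢKᵢ = 1.1040, Σzᵢ/Kᵢ = 2.2487 — both > 1, two phases present.
Newton iteration, ψ⁰ = 0.6:
  ψ = 0.6000: g = -0.39286, g' = -1.1206 → ψ = 0.2494
  ψ = 0.2494: g = -0.08403, g' = -0.7512 → ψ = 0.1376
  ψ = 0.1376: g = -0.00083, g' = -0.7433 → ψ = 0.1365
Converged at ψ = 0.1365.
Compositions from xᵢ = zᵢ/(1+ψ(Kᵢ−1)), yᵢ = Kᵢxᵢ:
  1: x = 0.4181, y = 0.8488
  2: x = 0.2677, y = 0.0715
  3: x = 0.3142, y = 0.0798

y_2 = 0.0715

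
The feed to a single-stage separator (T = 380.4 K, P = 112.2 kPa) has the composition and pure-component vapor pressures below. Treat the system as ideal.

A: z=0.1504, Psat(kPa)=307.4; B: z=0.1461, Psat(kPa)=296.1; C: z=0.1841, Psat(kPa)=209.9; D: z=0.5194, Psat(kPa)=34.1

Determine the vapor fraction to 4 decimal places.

ψ = 0.3030

Raoult's law: Kᵢ = Pᵢˢᵃᵗ/P = Pᵢˢᵃᵗ/112.2.
  K_A = 307.4/112.2 = 2.739750, K_B = 296.1/112.2 = 2.639037, K_C = 209.9/112.2 = 1.870766, K_D = 34.1/112.2 = 0.303922
Material balance + equilibrium reduce to Σ zᵢ(Kᵢ−1)/(1+ψ(Kᵢ−1)) = 0.
Feasibility: ΣzᵢKᵢ = 1.2999, Σzᵢ/Kᵢ = 1.9177 — both > 1, two phases present.
Newton–Raphson from ψ = 0.5:
  ψ = 0.5000: g = -0.17132, g' = -0.9086 → ψ = 0.3114
  ψ = 0.3114: g = -0.00726, g' = -0.8602 → ψ = 0.3030
Converged at ψ = 0.3030.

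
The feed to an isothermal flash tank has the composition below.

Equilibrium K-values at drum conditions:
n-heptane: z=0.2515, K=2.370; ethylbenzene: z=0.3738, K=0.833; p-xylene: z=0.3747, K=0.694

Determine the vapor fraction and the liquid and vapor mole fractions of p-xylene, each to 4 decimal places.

ψ = 0.5044, x_p-xylene = 0.4431, y_p-xylene = 0.3075

Let ψ = V/F and solve Σ zᵢ(Kᵢ−1)/(1+ψ(Kᵢ−1)) = 0.
Check two-phase: ΣzᵢKᵢ = 1.1675 > 1 and Σzᵢ/Kᵢ = 1.0948 > 1, so g(0) = 0.1675 > 0 and g(1) = -0.0948 < 0.
Newton–Raphson from ψ = 0.5:
  ψ = 0.5000: g = 0.00100, g' = -0.2276 → ψ = 0.5044
Converged at ψ = 0.5044.
Compositions from xᵢ = zᵢ/(1+ψ(Kᵢ−1)), yᵢ = Kᵢxᵢ:
  n-heptane: x = 0.1487, y = 0.3525
  ethylbenzene: x = 0.4082, y = 0.3400
  p-xylene: x = 0.4431, y = 0.3075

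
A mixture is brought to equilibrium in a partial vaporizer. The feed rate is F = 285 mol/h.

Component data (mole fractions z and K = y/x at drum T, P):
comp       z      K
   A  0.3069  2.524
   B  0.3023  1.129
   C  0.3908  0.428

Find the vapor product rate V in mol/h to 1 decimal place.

Iterate (Newton) starting at V/F = 0.31:
  V/F = 0.3100: g = 0.08343, g' = -0.5223 → V/F = 0.4697
  V/F = 0.4697: g = 0.00369, g' = -0.4857 → V/F = 0.4773
Converged at V/F = 0.4773.
Then V = V/F·F = 0.4773·285 = 136.0 mol/h and L = F − V = 149.0 mol/h.

V = 136.0 mol/h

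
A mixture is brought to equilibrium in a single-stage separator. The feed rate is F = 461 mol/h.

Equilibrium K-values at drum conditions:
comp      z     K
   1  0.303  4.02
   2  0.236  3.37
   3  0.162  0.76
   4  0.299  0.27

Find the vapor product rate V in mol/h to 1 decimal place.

Rachford–Rice: g(V/F) = Σ zᵢ(Kᵢ−1)/(1+V/F(Kᵢ−1)) = 0.
Check two-phase: ΣzᵢKᵢ = 2.217 > 1 and Σzᵢ/Kᵢ = 1.466 > 1, so g(0) = 1.217 > 0 and g(1) = -0.466 < 0.
Newton–Raphson from V/F = 0.5:
  V/F = 0.500: g = 0.2326, g' = -1.124 → V/F = 0.707
  V/F = 0.707: g = 0.0029, g' = -1.160 → V/F = 0.710
Converged at V/F = 0.710.
Then V = V/F·F = 0.7096·461 = 327.1 mol/h and L = F − V = 133.9 mol/h.

V = 327.1 mol/h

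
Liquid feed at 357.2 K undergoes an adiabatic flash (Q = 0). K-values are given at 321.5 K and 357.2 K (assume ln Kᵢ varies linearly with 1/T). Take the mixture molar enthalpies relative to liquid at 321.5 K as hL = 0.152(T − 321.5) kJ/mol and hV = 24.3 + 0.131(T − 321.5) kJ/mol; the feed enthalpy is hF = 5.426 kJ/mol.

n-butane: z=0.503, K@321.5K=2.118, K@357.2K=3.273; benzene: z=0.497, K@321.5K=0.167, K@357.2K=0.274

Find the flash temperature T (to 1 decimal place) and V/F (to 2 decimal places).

T = 324.9 K, V/F = 0.20

Adiabatic flash: solve Rachford–Rice at each trial T, then check hF = ψ·hV(T) + (1−ψ)·hL(T).
  T = 321.5 K: K = (2.118, 0.167), RR gives ψ = 0.159, H_out = 3.871 kJ/mol
  T = 357.2 K: K = (3.273, 0.274), RR gives ψ = 0.474, H_out = 16.594 kJ/mol
  T = 339.4 K: K = (2.665, 0.217), RR gives ψ = 0.344, H_out = 10.945 kJ/mol
  T = 330.4 K: K = (2.382, 0.191), RR gives ψ = 0.262, H_out = 7.668 kJ/mol
  T = 325.9 K: K = (2.246, 0.179), RR gives ψ = 0.214, H_out = 5.838 kJ/mol
  T = 323.7 K: K = (2.182, 0.173), RR gives ψ = 0.187, H_out = 4.880 kJ/mol
  T = 324.8 K: K = (2.214, 0.176), RR gives ψ = 0.201, H_out = 5.365 kJ/mol
Linear interpolation between T = 324.8 (H_out = 5.365) and T = 325.9 (H_out = 5.838) on hF = 5.426 gives T ≈ 324.9 K, at which ψ = 0.20.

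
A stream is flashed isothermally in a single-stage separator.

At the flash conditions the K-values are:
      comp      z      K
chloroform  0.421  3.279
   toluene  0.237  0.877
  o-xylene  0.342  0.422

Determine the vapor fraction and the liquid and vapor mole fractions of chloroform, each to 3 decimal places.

ψ = 0.709, x_chloroform = 0.161, y_chloroform = 0.528

Let ψ = V/F and solve Σ zᵢ(Kᵢ−1)/(1+ψ(Kᵢ−1)) = 0.
Check two-phase: ΣzᵢKᵢ = 1.733 > 1 and Σzᵢ/Kᵢ = 1.209 > 1, so g(0) = 0.733 > 0 and g(1) = -0.209 < 0.
Newton iteration, ψ⁰ = 0.5:
  ψ = 0.500: g = 0.1394, g' = -0.708 → ψ = 0.697
  ψ = 0.697: g = 0.0078, g' = -0.651 → ψ = 0.709
Converged at ψ = 0.709.
Compositions from xᵢ = zᵢ/(1+ψ(Kᵢ−1)), yᵢ = Kᵢxᵢ:
  chloroform: x = 0.161, y = 0.528
  toluene: x = 0.260, y = 0.228
  o-xylene: x = 0.579, y = 0.245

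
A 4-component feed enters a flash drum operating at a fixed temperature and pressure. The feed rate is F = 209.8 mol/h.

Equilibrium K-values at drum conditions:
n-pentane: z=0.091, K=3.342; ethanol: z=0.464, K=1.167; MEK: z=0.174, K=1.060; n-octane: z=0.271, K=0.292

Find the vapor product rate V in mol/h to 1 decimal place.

V = 45.4 mol/h

Material balance + equilibrium reduce to Σ zᵢ(Kᵢ−1)/(1+β(Kᵢ−1)) = 0.
Check two-phase: ΣzᵢKᵢ = 1.109 > 1 and Σzᵢ/Kᵢ = 1.517 > 1, so g(0) = 0.109 > 0 and g(1) = -0.517 < 0.
Newton–Raphson from β = 0.68:
  β = 0.680: g = -0.2082, g' = -0.590 → β = 0.327
  β = 0.327: g = -0.0454, g' = -0.402 → β = 0.214
  β = 0.214: g = 0.0008, g' = -0.423 → β = 0.216
Converged at β = 0.216.
Then V = β·F = 0.2163·209.8 = 45.4 mol/h and L = F − V = 164.4 mol/h.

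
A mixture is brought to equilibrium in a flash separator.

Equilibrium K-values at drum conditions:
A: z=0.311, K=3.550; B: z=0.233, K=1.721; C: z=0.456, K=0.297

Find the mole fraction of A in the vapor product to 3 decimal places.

y_A = 0.498

Material balance + equilibrium reduce to Σ zᵢ(Kᵢ−1)/(1+ψ(Kᵢ−1)) = 0.
Feasibility: ΣzᵢKᵢ = 1.640, Σzᵢ/Kᵢ = 1.758 — both > 1, two phases present.
Newton iteration, ψ⁰ = 0.5:
  ψ = 0.500: g = -0.0223, g' = -0.992 → ψ = 0.478
Converged at ψ = 0.478.
Compositions from xᵢ = zᵢ/(1+ψ(Kᵢ−1)), yᵢ = Kᵢxᵢ:
  A: x = 0.140, y = 0.498
  B: x = 0.173, y = 0.298
  C: x = 0.686, y = 0.204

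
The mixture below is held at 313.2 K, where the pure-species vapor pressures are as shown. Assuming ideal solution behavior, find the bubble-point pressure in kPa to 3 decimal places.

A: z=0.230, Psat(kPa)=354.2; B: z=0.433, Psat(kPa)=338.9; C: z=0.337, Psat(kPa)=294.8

At the bubble point ψ → 0, so ΣzᵢKᵢ = 1 with Kᵢ = Pᵢˢᵃᵗ/P ⇒ P = ΣzᵢPᵢˢᵃᵗ.
P = 0.230·354.2 + 0.433·338.9 + 0.337·294.8 = 327.557 kPa

Pbub = 327.557 kPa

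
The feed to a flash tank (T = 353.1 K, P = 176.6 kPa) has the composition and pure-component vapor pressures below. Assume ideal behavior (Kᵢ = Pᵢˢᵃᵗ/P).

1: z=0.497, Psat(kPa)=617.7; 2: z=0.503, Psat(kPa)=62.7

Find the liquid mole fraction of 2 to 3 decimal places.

x_2 = 0.795

Raoult's law: Kᵢ = Pᵢˢᵃᵗ/P = Pᵢˢᵃᵗ/176.6.
  K_1 = 617.7/176.6 = 3.49773, K_2 = 62.7/176.6 = 0.35504
Let ψ = V/F and solve Σ zᵢ(Kᵢ−1)/(1+ψ(Kᵢ−1)) = 0.
Check two-phase: ΣzᵢKᵢ = 1.917 > 1 and Σzᵢ/Kᵢ = 1.559 > 1, so g(0) = 0.917 > 0 and g(1) = -0.559 < 0.
Iterate (Newton) starting at ψ = 0.5:
  ψ = 0.500: g = 0.0732, g' = -1.069 → ψ = 0.568
  ψ = 0.568: g = 0.0008, g' = -1.051 → ψ = 0.569
Converged at ψ = 0.569.
Compositions from xᵢ = zᵢ/(1+ψ(Kᵢ−1)), yᵢ = Kᵢxᵢ:
  1: x = 0.205, y = 0.718
  2: x = 0.795, y = 0.282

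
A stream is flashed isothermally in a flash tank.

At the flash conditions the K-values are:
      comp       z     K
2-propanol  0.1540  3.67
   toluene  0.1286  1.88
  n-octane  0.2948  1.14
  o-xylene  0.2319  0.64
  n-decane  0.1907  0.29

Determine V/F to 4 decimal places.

V/F = 0.4652

Material balance + equilibrium reduce to Σ zᵢ(Kᵢ−1)/(1+V/F(Kᵢ−1)) = 0.
g(0) = ΣzᵢKᵢ − 1 = 0.3467 and g(1) = 1 − Σzᵢ/Kᵢ = -0.3889, so a root lies in (0, 1).
Newton iteration, V/F⁰ = 0.48:
  V/F = 0.4800: g = -0.00787, g' = -0.5303 → V/F = 0.4652
Converged at V/F = 0.4652.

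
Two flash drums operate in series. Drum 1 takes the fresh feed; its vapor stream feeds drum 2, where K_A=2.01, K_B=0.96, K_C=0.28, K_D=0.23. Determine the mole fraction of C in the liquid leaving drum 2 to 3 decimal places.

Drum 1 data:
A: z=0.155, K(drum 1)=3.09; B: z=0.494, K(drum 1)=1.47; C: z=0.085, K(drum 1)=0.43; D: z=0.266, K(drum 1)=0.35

x_C (drum 2) = 0.060

Drum 1:
Newton–Raphson from ψ₁ = 0.62:
  ψ₁ = 0.620: g = -0.0437, g' = -0.575 → ψ₁ = 0.544
  ψ₁ = 0.544: g = -0.0013, g' = -0.544 → ψ₁ = 0.542
Converged at ψ₁ = 0.542.
Drum-1 compositions:
  A: x = 0.073, y = 0.225
  B: x = 0.394, y = 0.579
  C: x = 0.123, y = 0.053
  D: x = 0.411, y = 0.144
Drum-2 feed = drum-1 vapor: z₂ = (0.2246, 0.5788, 0.0529, 0.1437).
Drum 2:
Newton–Raphson from ψ₂ = 0.37:
  ψ₂ = 0.370: g = -0.0650, g' = -0.340 → ψ₂ = 0.179
  ψ₂ = 0.179: g = -0.0032, g' = -0.316 → ψ₂ = 0.169
Converged at ψ₂ = 0.169.
  A: x = 0.192, y = 0.386
  B: x = 0.583, y = 0.559
  C: x = 0.060, y = 0.017
  D: x = 0.165, y = 0.038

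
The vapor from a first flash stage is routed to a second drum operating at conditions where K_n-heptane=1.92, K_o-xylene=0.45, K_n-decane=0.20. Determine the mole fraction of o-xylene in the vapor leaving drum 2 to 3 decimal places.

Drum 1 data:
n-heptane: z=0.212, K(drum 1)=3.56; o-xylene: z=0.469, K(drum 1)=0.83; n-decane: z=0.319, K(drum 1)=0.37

Drum 1:
Newton–Raphson from ψ₁ = 0.5:
  ψ₁ = 0.500: g = -0.1425, g' = -0.553 → ψ₁ = 0.242
  ψ₁ = 0.242: g = 0.0145, g' = -0.720 → ψ₁ = 0.263
Converged at ψ₁ = 0.263.
Drum-1 compositions:
  n-heptane: x = 0.127, y = 0.451
  o-xylene: x = 0.491, y = 0.407
  n-decane: x = 0.382, y = 0.141
Drum-2 feed = drum-1 vapor: z₂ = (0.4510, 0.4075, 0.1415).
Drum 2:
Let ψ₂ = V/F and solve Σ zᵢ(Kᵢ−1)/(1+ψ₂(Kᵢ−1)) = 0.
Check two-phase: ΣzᵢKᵢ = 1.078 > 1 and Σzᵢ/Kᵢ = 1.848 > 1, so g(0) = 0.078 > 0 and g(1) = -0.848 < 0.
Newton iteration, ψ₂⁰ = 0.5:
  ψ₂ = 0.500: g = -0.2135, g' = -0.665 → ψ₂ = 0.179
  ψ₂ = 0.179: g = -0.0244, g' = -0.556 → ψ₂ = 0.135
Converged at ψ₂ = 0.135.
  n-heptane: x = 0.401, y = 0.770
  o-xylene: x = 0.440, y = 0.198
  n-decane: x = 0.159, y = 0.032

y_o-xylene (drum 2) = 0.198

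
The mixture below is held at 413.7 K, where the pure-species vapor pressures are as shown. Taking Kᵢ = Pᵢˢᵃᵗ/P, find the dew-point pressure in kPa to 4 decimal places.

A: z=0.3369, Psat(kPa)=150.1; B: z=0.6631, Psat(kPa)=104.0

Pdew = 116.0030 kPa

At the dew point ψ → 1, so Σzᵢ/Kᵢ = 1 with Kᵢ = Pᵢˢᵃᵗ/P ⇒ 1/P = Σzᵢ/Pᵢˢᵃᵗ.
1/P = 0.3369/150.1 + 0.6631/104.0 = 0.0086205 ⇒ P = 116.0030 kPa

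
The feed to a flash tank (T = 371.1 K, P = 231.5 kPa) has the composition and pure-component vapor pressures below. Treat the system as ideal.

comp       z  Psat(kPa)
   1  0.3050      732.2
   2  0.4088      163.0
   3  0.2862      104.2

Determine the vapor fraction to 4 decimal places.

Raoult's law: Kᵢ = Pᵢˢᵃᵗ/P = Pᵢˢᵃᵗ/231.5.
  K_1 = 732.2/231.5 = 3.162851, K_2 = 163.0/231.5 = 0.704104, K_3 = 104.2/231.5 = 0.450108
Let ψ = V/F and solve Σ zᵢ(Kᵢ−1)/(1+ψ(Kᵢ−1)) = 0.
g(0) = ΣzᵢKᵢ − 1 = 0.3813 and g(1) = 1 − Σzᵢ/Kᵢ = -0.3129, so a root lies in (0, 1).
Newton iteration, ψ⁰ = 0.5:
  ψ = 0.5000: g = -0.04209, g' = -0.5433 → ψ = 0.4225
  ψ = 0.4225: g = 0.00143, g' = -0.5831 → ψ = 0.4250
Converged at ψ = 0.4250.

ψ = 0.4250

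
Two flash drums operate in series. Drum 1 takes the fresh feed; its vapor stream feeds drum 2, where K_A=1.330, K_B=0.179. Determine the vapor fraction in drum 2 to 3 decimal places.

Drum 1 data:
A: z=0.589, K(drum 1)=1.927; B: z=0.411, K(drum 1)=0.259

V/F (drum 2) = 0.607

Drum 1:
Rachford–Rice: g(ψ₁) = Σ zᵢ(Kᵢ−1)/(1+ψ₁(Kᵢ−1)) = 0.
Check two-phase: ΣzᵢKᵢ = 1.241 > 1 and Σzᵢ/Kᵢ = 1.893 > 1, so g(0) = 0.241 > 0 and g(1) = -0.893 < 0.
Binary case is linear: z₁(K₁−1)(1+ψ₁(K₂−1)) + z₂(K₂−1)(1+ψ₁(K₁−1)) = 0
⇒ ψ₁ = [z₁(K₁−1)+z₂(K₂−1)] / [−(K₁−1)(K₂−1)] = 0.2415/0.6869 = 0.352
Drum-1 compositions:
  A: x = 0.444, y = 0.856
  B: x = 0.556, y = 0.144
Drum-2 feed = drum-1 vapor: z₂ = (0.8561, 0.1439).
Drum 2:
Let ψ₂ = V/F and solve Σ zᵢ(Kᵢ−1)/(1+ψ₂(Kᵢ−1)) = 0.
Check two-phase: ΣzᵢKᵢ = 1.164 > 1 and Σzᵢ/Kᵢ = 1.448 > 1, so g(0) = 0.164 > 0 and g(1) = -0.448 < 0.
Newton–Raphson from ψ₂ = 0.5:
  ψ₂ = 0.500: g = 0.0420, g' = -0.348 → ψ₂ = 0.621
  ψ₂ = 0.621: g = -0.0065, g' = -0.468 → ψ₂ = 0.607
Converged at ψ₂ = 0.607.
  A: x = 0.713, y = 0.949
  B: x = 0.287, y = 0.051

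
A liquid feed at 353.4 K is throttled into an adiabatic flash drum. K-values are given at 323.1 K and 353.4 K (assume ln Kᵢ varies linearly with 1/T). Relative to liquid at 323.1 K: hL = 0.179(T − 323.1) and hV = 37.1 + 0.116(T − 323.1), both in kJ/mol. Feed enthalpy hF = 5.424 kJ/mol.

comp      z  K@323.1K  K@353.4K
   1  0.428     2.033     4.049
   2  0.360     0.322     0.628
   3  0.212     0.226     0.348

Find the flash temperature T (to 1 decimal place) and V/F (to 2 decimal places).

T = 326.0 K, V/F = 0.13

Adiabatic flash: solve Rachford–Rice at each trial T, then check hF = ψ·hV(T) + (1−ψ)·hL(T).
  T = 323.1 K: K = (2.033, 0.322, 0.226), RR gives ψ = 0.046, H_out = 1.706 kJ/mol
  T = 353.4 K: K = (4.049, 0.628, 0.348), RR gives ψ = 0.676, H_out = 29.223 kJ/mol
  T = 338.2 K: K = (2.910, 0.456, 0.283), RR gives ψ = 0.400, H_out = 17.162 kJ/mol
  T = 330.6 K: K = (2.440, 0.384, 0.253), RR gives ψ = 0.246, H_out = 10.346 kJ/mol
  T = 326.9 K: K = (2.232, 0.353, 0.240), RR gives ψ = 0.156, H_out = 6.436 kJ/mol
  T = 325.0 K: K = (2.131, 0.337, 0.233), RR gives ψ = 0.104, H_out = 4.183 kJ/mol
Linear interpolation between T = 325.0 (H_out = 4.183) and T = 326.9 (H_out = 6.436) on hF = 5.424 gives T ≈ 326.0 K, at which ψ = 0.13.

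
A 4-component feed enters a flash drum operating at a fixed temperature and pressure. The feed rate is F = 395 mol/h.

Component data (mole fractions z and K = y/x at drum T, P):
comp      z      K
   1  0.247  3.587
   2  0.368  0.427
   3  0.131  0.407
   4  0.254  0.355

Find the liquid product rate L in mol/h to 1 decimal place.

Rachford–Rice: g(ψ) = Σ zᵢ(Kᵢ−1)/(1+ψ(Kᵢ−1)) = 0.
g(0) = ΣzᵢKᵢ − 1 = 0.187 and g(1) = 1 − Σzᵢ/Kᵢ = -0.968, so a root lies in (0, 1).
Iterate (Newton) starting at ψ = 0.34:
  ψ = 0.340: g = -0.2291, g' = -0.900 → ψ = 0.085
  ψ = 0.085: g = 0.0464, g' = -1.412 → ψ = 0.118
  ψ = 0.118: g = 0.0022, g' = -1.285 → ψ = 0.120
Converged at ψ = 0.120.
Then V = ψ·F = 0.1200·395 = 47.4 mol/h and L = F − V = 347.6 mol/h.

L = 347.6 mol/h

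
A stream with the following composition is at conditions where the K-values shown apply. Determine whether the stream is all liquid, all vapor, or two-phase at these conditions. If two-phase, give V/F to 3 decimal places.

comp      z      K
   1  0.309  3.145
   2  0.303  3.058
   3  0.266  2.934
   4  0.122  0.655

all vapor

ΣzᵢKᵢ = 2.759; Σzᵢ/Kᵢ = 0.474.
Since Σzᵢ/Kᵢ < 1 the mixture is above its dew point — single vapor phase.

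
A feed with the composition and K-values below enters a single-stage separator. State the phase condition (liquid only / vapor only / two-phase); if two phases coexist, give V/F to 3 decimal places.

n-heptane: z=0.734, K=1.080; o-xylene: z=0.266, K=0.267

liquid only

ΣzᵢKᵢ = 0.864; Σzᵢ/Kᵢ = 1.676.
Since ΣzᵢKᵢ < 1 the mixture is below its bubble point — single liquid phase.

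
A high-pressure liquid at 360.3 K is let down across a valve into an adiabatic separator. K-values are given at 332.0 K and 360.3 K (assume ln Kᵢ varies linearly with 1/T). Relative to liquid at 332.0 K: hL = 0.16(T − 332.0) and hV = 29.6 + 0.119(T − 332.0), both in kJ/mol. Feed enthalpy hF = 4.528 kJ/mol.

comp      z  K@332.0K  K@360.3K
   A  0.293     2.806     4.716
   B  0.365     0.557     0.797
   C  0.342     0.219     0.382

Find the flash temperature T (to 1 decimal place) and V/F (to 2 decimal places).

Adiabatic flash: solve Rachford–Rice at each trial T, then check hF = ψ·hV(T) + (1−ψ)·hL(T).
  T = 332.0 K: K = (2.806, 0.557, 0.219), RR gives ψ = 0.089, H_out = 2.649 kJ/mol
  T = 360.3 K: K = (4.716, 0.797, 0.382), RR gives ψ = 0.491, H_out = 18.483 kJ/mol
  T = 346.1 K: K = (3.673, 0.671, 0.292), RR gives ψ = 0.294, H_out = 10.784 kJ/mol
  T = 339.1 K: K = (3.223, 0.613, 0.254), RR gives ψ = 0.198, H_out = 6.934 kJ/mol
  T = 335.6 K: K = (3.012, 0.585, 0.236), RR gives ψ = 0.146, H_out = 4.889 kJ/mol
  T = 333.8 K: K = (2.908, 0.571, 0.228), RR gives ψ = 0.119, H_out = 3.789 kJ/mol
Linear interpolation between T = 333.8 (H_out = 3.789) and T = 335.6 (H_out = 4.889) on hF = 4.528 gives T ≈ 335.0 K, at which ψ = 0.14.

T = 335.0 K, V/F = 0.14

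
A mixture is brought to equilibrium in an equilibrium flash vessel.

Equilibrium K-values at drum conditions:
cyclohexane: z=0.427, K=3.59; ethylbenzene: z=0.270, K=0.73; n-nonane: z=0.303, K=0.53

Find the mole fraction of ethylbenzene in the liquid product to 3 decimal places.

Newton–Raphson from β = 0.5:
  β = 0.500: g = 0.2115, g' = -0.685 → β = 0.809
  β = 0.809: g = 0.0343, g' = -0.505 → β = 0.877
  β = 0.877: g = 0.0004, g' = -0.495 → β = 0.878
Converged at β = 0.878.
Compositions from xᵢ = zᵢ/(1+β(Kᵢ−1)), yᵢ = Kᵢxᵢ:
  cyclohexane: x = 0.130, y = 0.468
  ethylbenzene: x = 0.354, y = 0.258
  n-nonane: x = 0.516, y = 0.273

x_ethylbenzene = 0.354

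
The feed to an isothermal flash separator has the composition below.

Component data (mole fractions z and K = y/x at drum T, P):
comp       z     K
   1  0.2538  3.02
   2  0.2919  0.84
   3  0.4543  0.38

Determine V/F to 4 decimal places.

V/F = 0.1939

Rachford–Rice: g(V/F) = Σ zᵢ(Kᵢ−1)/(1+V/F(Kᵢ−1)) = 0.
g(0) = ΣzᵢKᵢ − 1 = 0.1843 and g(1) = 1 − Σzᵢ/Kᵢ = -0.6271, so a root lies in (0, 1).
Iterate (Newton) starting at V/F = 0.5:
  V/F = 0.5000: g = -0.20391, g' = -0.6320 → V/F = 0.1773
  V/F = 0.1773: g = 0.01294, g' = -0.7897 → V/F = 0.1937
  V/F = 0.1937: g = 0.00018, g' = -0.7685 → V/F = 0.1939
Converged at V/F = 0.1939.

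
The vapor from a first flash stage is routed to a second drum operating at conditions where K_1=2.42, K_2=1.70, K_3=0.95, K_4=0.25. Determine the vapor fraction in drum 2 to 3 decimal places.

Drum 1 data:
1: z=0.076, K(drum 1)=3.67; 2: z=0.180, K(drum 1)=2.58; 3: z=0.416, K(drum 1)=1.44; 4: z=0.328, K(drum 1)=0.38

V/F (drum 2) = 0.293

Drum 1:
Material balance + equilibrium reduce to Σ zᵢ(Kᵢ−1)/(1+ψ₁(Kᵢ−1)) = 0.
Check two-phase: ΣzᵢKᵢ = 1.467 > 1 and Σzᵢ/Kᵢ = 1.243 > 1, so g(0) = 0.467 > 0 and g(1) = -0.243 < 0.
Newton–Raphson from ψ₁ = 0.46:
  ψ₁ = 0.460: g = 0.1235, g' = -0.562 → ψ₁ = 0.680
  ψ₁ = 0.680: g = -0.0013, g' = -0.597 → ψ₁ = 0.677
Converged at ψ₁ = 0.677.
Drum-1 compositions:
  1: x = 0.027, y = 0.099
  2: x = 0.087, y = 0.224
  3: x = 0.320, y = 0.461
  4: x = 0.566, y = 0.215
Drum-2 feed = drum-1 vapor: z₂ = (0.0993, 0.2243, 0.4615, 0.2149).
Drum 2:
Iterate (Newton) starting at ψ₂ = 0.5:
  ψ₂ = 0.500: g = -0.0828, g' = -0.439 → ψ₂ = 0.312
  ψ₂ = 0.312: g = -0.0071, g' = -0.377 → ψ₂ = 0.293
Converged at ψ₂ = 0.293.
  1: x = 0.070, y = 0.170
  2: x = 0.186, y = 0.316
  3: x = 0.468, y = 0.445
  4: x = 0.275, y = 0.069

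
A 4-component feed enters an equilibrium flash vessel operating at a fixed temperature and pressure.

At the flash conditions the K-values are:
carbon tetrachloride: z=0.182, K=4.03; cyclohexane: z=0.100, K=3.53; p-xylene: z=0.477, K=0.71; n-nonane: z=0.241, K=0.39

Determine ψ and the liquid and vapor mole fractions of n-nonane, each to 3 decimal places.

Rachford–Rice: g(ψ) = Σ zᵢ(Kᵢ−1)/(1+ψ(Kᵢ−1)) = 0.
Check two-phase: ΣzᵢKᵢ = 1.519 > 1 and Σzᵢ/Kᵢ = 1.363 > 1, so g(0) = 0.519 > 0 and g(1) = -0.363 < 0.
Newton–Raphson from ψ = 0.59:
  ψ = 0.590: g = -0.0972, g' = -0.595 → ψ = 0.427
  ψ = 0.427: g = 0.0056, g' = -0.682 → ψ = 0.435
Converged at ψ = 0.435.
Compositions from xᵢ = zᵢ/(1+ψ(Kᵢ−1)), yᵢ = Kᵢxᵢ:
  carbon tetrachloride: x = 0.079, y = 0.316
  cyclohexane: x = 0.048, y = 0.168
  p-xylene: x = 0.546, y = 0.388
  n-nonane: x = 0.328, y = 0.128

ψ = 0.435, x_n-nonane = 0.328, y_n-nonane = 0.128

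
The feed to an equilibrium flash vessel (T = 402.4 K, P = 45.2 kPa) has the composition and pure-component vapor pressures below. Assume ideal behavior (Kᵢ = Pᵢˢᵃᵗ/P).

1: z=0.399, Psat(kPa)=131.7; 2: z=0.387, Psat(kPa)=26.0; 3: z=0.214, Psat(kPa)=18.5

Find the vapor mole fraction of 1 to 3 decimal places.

Raoult's law: Kᵢ = Pᵢˢᵃᵗ/P = Pᵢˢᵃᵗ/45.2.
  K_1 = 131.7/45.2 = 2.91372, K_2 = 26.0/45.2 = 0.57522, K_3 = 18.5/45.2 = 0.40929
Rachford–Rice: g(V/F) = Σ zᵢ(Kᵢ−1)/(1+V/F(Kᵢ−1)) = 0.
Feasibility: ΣzᵢKᵢ = 1.473, Σzᵢ/Kᵢ = 1.333 — both > 1, two phases present.
Iterate (Newton) starting at V/F = 0.5:
  V/F = 0.500: g = 0.0021, g' = -0.645 → V/F = 0.503
Converged at V/F = 0.503.
Compositions from xᵢ = zᵢ/(1+V/F(Kᵢ−1)), yᵢ = Kᵢxᵢ:
  1: x = 0.203, y = 0.592
  2: x = 0.492, y = 0.283
  3: x = 0.305, y = 0.125

y_1 = 0.592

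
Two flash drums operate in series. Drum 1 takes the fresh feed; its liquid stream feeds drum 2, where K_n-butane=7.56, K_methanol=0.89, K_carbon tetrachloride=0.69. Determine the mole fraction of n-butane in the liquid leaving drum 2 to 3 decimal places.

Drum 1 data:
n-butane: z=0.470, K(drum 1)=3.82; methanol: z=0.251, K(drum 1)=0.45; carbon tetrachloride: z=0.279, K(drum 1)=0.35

Drum 1:
Material balance + equilibrium reduce to Σ zᵢ(Kᵢ−1)/(1+ψ₁(Kᵢ−1)) = 0.
Feasibility: ΣzᵢKᵢ = 2.006, Σzᵢ/Kᵢ = 1.478 — both > 1, two phases present.
Newton–Raphson from ψ₁ = 0.5:
  ψ₁ = 0.500: g = 0.0909, g' = -1.047 → ψ₁ = 0.587
  ψ₁ = 0.587: g = 0.0022, g' = -1.004 → ψ₁ = 0.589
Converged at ψ₁ = 0.589.
Drum-1 compositions:
  n-butane: x = 0.177, y = 0.675
  methanol: x = 0.371, y = 0.167
  carbon tetrachloride: x = 0.452, y = 0.158
Drum-2 feed = drum-1 liquid: z₂ = (0.1766, 0.3713, 0.4521).
Drum 2:
Material balance + equilibrium reduce to Σ zᵢ(Kᵢ−1)/(1+ψ₂(Kᵢ−1)) = 0.
g(0) = ΣzᵢKᵢ − 1 = 0.978 and g(1) = 1 − Σzᵢ/Kᵢ = -0.096, so a root lies in (0, 1).
Newton–Raphson from ψ₂ = 0.56:
  ψ₂ = 0.560: g = 0.0348, g' = -0.417 → ψ₂ = 0.644
  ψ₂ = 0.644: g = 0.0029, g' = -0.352 → ψ₂ = 0.652
Converged at ψ₂ = 0.652.
  n-butane: x = 0.033, y = 0.253
  methanol: x = 0.400, y = 0.356
  carbon tetrachloride: x = 0.567, y = 0.391

x_n-butane (drum 2) = 0.033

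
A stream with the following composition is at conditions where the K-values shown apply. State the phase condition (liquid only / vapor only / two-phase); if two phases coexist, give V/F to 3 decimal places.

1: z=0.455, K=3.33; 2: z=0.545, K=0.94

ΣzᵢKᵢ = 2.027; Σzᵢ/Kᵢ = 0.716.
Since Σzᵢ/Kᵢ < 1 the mixture is above its dew point — single vapor phase.

vapor only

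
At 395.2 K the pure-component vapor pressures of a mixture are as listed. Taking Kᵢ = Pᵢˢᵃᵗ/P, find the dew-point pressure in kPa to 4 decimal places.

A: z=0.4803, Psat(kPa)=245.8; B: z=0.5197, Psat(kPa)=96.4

Pdew = 136.1451 kPa

At the dew point ψ → 1, so Σzᵢ/Kᵢ = 1 with Kᵢ = Pᵢˢᵃᵗ/P ⇒ 1/P = Σzᵢ/Pᵢˢᵃᵗ.
1/P = 0.4803/245.8 + 0.5197/96.4 = 0.0073451 ⇒ P = 136.1451 kPa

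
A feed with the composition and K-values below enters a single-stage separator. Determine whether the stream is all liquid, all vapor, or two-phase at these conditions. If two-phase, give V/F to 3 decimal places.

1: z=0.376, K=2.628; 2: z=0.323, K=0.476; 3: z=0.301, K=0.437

two-phase, V/F = 0.309

ΣzᵢKᵢ = 1.273; Σzᵢ/Kᵢ = 1.510.
Both exceed 1, so a two-phase solution exists.
Newton iteration, ψ⁰ = 0.5:
  ψ = 0.500: g = -0.1277, g' = -0.650 → ψ = 0.304
  ψ = 0.304: g = 0.0040, g' = -0.711 → ψ = 0.309
Converged at ψ = 0.309.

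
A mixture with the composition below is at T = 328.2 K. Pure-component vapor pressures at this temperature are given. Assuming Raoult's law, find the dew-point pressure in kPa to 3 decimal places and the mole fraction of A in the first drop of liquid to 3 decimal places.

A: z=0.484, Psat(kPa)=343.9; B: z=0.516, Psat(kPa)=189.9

At the dew point ψ → 1, so Σzᵢ/Kᵢ = 1 with Kᵢ = Pᵢˢᵃᵗ/P ⇒ 1/P = Σzᵢ/Pᵢˢᵃᵗ.
1/P = 0.484/343.9 + 0.516/189.9 = 0.004125 ⇒ P = 242.447 kPa
xᵢ = zᵢP/Pᵢˢᵃᵗ ⇒ x_A = 0.484·242.447/343.9 = 0.341

Pdew = 242.447 kPa, x_A = 0.341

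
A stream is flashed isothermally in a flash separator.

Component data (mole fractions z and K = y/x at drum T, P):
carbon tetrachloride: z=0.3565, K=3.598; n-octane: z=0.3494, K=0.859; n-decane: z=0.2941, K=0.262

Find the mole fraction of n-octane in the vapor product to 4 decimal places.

Newton–Raphson from V/F = 0.63:
  V/F = 0.6300: g = -0.10845, g' = -0.9140 → V/F = 0.5113
  V/F = 0.5113: g = -0.00392, g' = -0.8651 → V/F = 0.5068
Converged at V/F = 0.5068.
Compositions from xᵢ = zᵢ/(1+V/F(Kᵢ−1)), yᵢ = Kᵢxᵢ:
  carbon tetrachloride: x = 0.1539, y = 0.5537
  n-octane: x = 0.3763, y = 0.3232
  n-decane: x = 0.4698, y = 0.1231

y_n-octane = 0.3232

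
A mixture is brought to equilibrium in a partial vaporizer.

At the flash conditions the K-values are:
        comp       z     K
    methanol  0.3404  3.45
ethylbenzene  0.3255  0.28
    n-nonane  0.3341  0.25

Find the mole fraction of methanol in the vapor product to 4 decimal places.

Rachford–Rice: g(ψ) = Σ zᵢ(Kᵢ−1)/(1+ψ(Kᵢ−1)) = 0.
Check two-phase: ΣzᵢKᵢ = 1.3490 > 1 and Σzᵢ/Kᵢ = 2.5976 > 1, so g(0) = 0.3490 > 0 and g(1) = -1.5976 < 0.
Iterate (Newton) starting at ψ = 0.37:
  ψ = 0.3700: g = -0.22884, g' = -1.2357 → ψ = 0.1848
  ψ = 0.1848: g = 0.01283, g' = -1.4459 → ψ = 0.1937
Converged at ψ = 0.1937.
Compositions from xᵢ = zᵢ/(1+ψ(Kᵢ−1)), yᵢ = Kᵢxᵢ:
  methanol: x = 0.2308, y = 0.7964
  ethylbenzene: x = 0.3783, y = 0.1059
  n-nonane: x = 0.3909, y = 0.0977

y_methanol = 0.7964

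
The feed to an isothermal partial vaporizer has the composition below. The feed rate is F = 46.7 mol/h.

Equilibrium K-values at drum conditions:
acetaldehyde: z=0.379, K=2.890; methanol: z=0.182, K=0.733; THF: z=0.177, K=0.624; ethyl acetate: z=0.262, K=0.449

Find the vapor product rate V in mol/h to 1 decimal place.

Let ψ = V/F and solve Σ zᵢ(Kᵢ−1)/(1+ψ(Kᵢ−1)) = 0.
Check two-phase: ΣzᵢKᵢ = 1.457 > 1 and Σzᵢ/Kᵢ = 1.247 > 1, so g(0) = 0.457 > 0 and g(1) = -0.247 < 0.
Newton iteration, ψ⁰ = 0.5:
  ψ = 0.500: g = 0.0310, g' = -0.565 → ψ = 0.555
  ψ = 0.555: g = 0.0006, g' = -0.545 → ψ = 0.556
Converged at ψ = 0.556.
Then V = ψ·F = 0.5559·46.7 = 26.0 mol/h and L = F − V = 20.7 mol/h.

V = 26.0 mol/h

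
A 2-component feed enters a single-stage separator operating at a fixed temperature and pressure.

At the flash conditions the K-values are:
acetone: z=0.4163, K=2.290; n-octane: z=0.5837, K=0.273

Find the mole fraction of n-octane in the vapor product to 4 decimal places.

Binary case is linear: z₁(K₁−1)(1+V/F(K₂−1)) + z₂(K₂−1)(1+V/F(K₁−1)) = 0
⇒ V/F = [z₁(K₁−1)+z₂(K₂−1)] / [−(K₁−1)(K₂−1)] = 0.11268/0.93783 = 0.1201
Compositions from xᵢ = zᵢ/(1+V/F(Kᵢ−1)), yᵢ = Kᵢxᵢ:
  acetone: x = 0.3604, y = 0.8254
  n-octane: x = 0.6396, y = 0.1746

y_n-octane = 0.1746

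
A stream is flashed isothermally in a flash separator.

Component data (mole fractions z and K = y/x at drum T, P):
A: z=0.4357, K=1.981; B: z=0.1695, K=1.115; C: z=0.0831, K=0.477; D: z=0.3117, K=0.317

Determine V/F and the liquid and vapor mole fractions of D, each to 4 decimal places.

V/F = 0.3576, x_D = 0.4124, y_D = 0.1307

Rachford–Rice: g(V/F) = Σ zᵢ(Kᵢ−1)/(1+V/F(Kᵢ−1)) = 0.
g(0) = ΣzᵢKᵢ − 1 = 0.1906 and g(1) = 1 − Σzᵢ/Kᵢ = -0.5295, so a root lies in (0, 1).
Newton–Raphson from V/F = 0.63:
  V/F = 0.6300: g = -0.15616, g' = -0.6607 → V/F = 0.3936
  V/F = 0.3936: g = -0.01890, g' = -0.5283 → V/F = 0.3579
  V/F = 0.3579: g = -0.00014, g' = -0.5209 → V/F = 0.3576
Converged at V/F = 0.3576.
Compositions from xᵢ = zᵢ/(1+V/F(Kᵢ−1)), yᵢ = Kᵢxᵢ:
  A: x = 0.3226, y = 0.6390
  B: x = 0.1628, y = 0.1815
  C: x = 0.1022, y = 0.0488
  D: x = 0.4124, y = 0.1307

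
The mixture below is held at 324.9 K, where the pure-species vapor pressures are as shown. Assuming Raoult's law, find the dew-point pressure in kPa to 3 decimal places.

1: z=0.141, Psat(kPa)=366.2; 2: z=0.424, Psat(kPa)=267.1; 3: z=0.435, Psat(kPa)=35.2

Pdew = 69.782 kPa

At the dew point ψ → 1, so Σzᵢ/Kᵢ = 1 with Kᵢ = Pᵢˢᵃᵗ/P ⇒ 1/P = Σzᵢ/Pᵢˢᵃᵗ.
1/P = 0.141/366.2 + 0.424/267.1 + 0.435/35.2 = 0.014330 ⇒ P = 69.782 kPa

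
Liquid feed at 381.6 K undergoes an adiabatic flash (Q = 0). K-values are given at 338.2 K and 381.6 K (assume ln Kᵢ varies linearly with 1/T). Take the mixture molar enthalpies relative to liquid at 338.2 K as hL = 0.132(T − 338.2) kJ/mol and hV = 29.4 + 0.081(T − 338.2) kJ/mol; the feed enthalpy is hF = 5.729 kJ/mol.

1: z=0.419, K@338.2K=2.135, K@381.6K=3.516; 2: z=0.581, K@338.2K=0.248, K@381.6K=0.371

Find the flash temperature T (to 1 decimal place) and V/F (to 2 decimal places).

T = 347.1 K, V/F = 0.16

Adiabatic flash: solve Rachford–Rice at each trial T, then check hF = ψ·hV(T) + (1−ψ)·hL(T).
  T = 338.2 K: K = (2.135, 0.248), RR gives ψ = 0.045, H_out = 1.331 kJ/mol
  T = 381.6 K: K = (3.516, 0.371), RR gives ψ = 0.435, H_out = 17.561 kJ/mol
  T = 359.9 K: K = (2.781, 0.307), RR gives ψ = 0.278, H_out = 10.744 kJ/mol
  T = 349.0 K: K = (2.445, 0.277), RR gives ψ = 0.177, H_out = 6.542 kJ/mol
  T = 343.6 K: K = (2.287, 0.262), RR gives ψ = 0.117, H_out = 4.108 kJ/mol
  T = 346.3 K: K = (2.366, 0.269), RR gives ψ = 0.148, H_out = 5.362 kJ/mol
  T = 347.6 K: K = (2.404, 0.273), RR gives ψ = 0.162, H_out = 5.938 kJ/mol
Linear interpolation between T = 346.3 (H_out = 5.362) and T = 347.6 (H_out = 5.938) on hF = 5.729 gives T ≈ 347.1 K, at which ψ = 0.16.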